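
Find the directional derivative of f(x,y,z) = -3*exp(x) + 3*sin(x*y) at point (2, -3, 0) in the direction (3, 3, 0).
-3*sqrt(2)*(cos(6) + exp(2))/2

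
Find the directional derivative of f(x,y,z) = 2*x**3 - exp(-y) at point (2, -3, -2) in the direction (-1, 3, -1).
3*sqrt(11)*(-8 + exp(3))/11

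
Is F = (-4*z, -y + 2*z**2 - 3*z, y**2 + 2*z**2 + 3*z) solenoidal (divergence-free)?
No, ∇·F = 4*z + 2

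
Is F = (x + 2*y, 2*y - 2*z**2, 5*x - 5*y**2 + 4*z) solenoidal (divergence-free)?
No, ∇·F = 7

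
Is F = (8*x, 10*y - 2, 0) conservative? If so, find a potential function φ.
Yes, F is conservative. φ = 4*x**2 + 5*y**2 - 2*y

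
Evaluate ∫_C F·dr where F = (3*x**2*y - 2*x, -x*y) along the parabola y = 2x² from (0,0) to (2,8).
-84/5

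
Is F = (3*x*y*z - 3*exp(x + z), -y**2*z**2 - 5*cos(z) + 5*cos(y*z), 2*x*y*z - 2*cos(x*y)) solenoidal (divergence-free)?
No, ∇·F = 2*x*y - 2*y*z**2 + 3*y*z - 5*z*sin(y*z) - 3*exp(x + z)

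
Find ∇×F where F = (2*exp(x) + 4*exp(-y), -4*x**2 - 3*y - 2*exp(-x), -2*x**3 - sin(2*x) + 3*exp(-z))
(0, 6*x**2 + 2*cos(2*x), -8*x + 4*exp(-y) + 2*exp(-x))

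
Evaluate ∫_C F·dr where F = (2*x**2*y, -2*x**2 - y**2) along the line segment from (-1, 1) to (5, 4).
219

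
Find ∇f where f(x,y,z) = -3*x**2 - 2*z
(-6*x, 0, -2)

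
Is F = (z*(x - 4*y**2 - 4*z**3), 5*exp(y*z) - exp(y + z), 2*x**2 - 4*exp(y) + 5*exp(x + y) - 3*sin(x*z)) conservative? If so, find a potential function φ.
No, ∇×F = (-5*y*exp(y*z) - 4*exp(y) + 5*exp(x + y) + exp(y + z), -3*x - 4*y**2 - 16*z**3 + 3*z*cos(x*z) - 5*exp(x + y), 8*y*z) ≠ 0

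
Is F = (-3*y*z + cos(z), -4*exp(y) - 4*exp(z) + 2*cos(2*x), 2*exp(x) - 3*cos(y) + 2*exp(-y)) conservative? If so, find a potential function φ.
No, ∇×F = (4*exp(z) + 3*sin(y) - 2*exp(-y), -3*y - 2*exp(x) - sin(z), 3*z - 4*sin(2*x)) ≠ 0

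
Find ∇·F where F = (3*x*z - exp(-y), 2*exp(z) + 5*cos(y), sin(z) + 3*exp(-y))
3*z - 5*sin(y) + cos(z)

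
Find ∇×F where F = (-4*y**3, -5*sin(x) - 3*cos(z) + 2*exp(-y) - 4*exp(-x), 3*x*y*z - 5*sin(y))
(3*x*z - 3*sin(z) - 5*cos(y), -3*y*z, 12*y**2 - 5*cos(x) + 4*exp(-x))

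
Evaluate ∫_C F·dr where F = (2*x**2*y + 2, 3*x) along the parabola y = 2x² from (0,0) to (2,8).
308/5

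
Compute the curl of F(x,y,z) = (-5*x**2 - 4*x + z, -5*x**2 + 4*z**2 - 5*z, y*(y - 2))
(2*y - 8*z + 3, 1, -10*x)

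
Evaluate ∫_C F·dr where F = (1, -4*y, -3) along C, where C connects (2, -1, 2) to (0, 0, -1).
9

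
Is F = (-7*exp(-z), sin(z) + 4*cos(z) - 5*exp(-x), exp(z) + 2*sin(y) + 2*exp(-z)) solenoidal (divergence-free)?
No, ∇·F = exp(z) - 2*exp(-z)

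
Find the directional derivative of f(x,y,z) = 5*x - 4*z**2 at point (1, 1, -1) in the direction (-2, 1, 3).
sqrt(14)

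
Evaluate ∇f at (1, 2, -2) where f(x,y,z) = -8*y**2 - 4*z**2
(0, -32, 16)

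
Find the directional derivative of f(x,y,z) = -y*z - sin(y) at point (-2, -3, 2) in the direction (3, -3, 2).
3*sqrt(22)*(cos(3) + 4)/22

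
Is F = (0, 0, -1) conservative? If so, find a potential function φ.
Yes, F is conservative. φ = -z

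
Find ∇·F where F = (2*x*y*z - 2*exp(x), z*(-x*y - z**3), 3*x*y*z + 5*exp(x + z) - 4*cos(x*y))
3*x*y - x*z + 2*y*z - 2*exp(x) + 5*exp(x + z)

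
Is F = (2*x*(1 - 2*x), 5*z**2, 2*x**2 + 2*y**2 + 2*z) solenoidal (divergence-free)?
No, ∇·F = 4 - 8*x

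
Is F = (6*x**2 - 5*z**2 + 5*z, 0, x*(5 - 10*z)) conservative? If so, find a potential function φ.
Yes, F is conservative. φ = x*(2*x**2 - 5*z**2 + 5*z)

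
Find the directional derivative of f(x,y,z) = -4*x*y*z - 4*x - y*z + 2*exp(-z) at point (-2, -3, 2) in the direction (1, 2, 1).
sqrt(6)*(-2 + 27*exp(2))*exp(-2)/6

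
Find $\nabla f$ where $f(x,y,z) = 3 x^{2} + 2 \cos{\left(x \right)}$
(6*x - 2*sin(x), 0, 0)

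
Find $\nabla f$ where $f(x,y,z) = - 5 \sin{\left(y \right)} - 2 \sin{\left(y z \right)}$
(0, -2*z*cos(y*z) - 5*cos(y), -2*y*cos(y*z))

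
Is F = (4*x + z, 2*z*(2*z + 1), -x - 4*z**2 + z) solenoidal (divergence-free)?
No, ∇·F = 5 - 8*z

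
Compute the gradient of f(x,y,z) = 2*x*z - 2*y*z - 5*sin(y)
(2*z, -2*z - 5*cos(y), 2*x - 2*y)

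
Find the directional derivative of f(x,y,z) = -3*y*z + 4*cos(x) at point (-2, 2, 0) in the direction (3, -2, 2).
12*sqrt(17)*(-1 + sin(2))/17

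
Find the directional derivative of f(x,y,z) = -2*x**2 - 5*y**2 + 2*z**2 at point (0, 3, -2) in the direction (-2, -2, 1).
52/3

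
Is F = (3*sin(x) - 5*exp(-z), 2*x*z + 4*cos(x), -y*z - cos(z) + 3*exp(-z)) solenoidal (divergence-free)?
No, ∇·F = -y + sin(z) + 3*cos(x) - 3*exp(-z)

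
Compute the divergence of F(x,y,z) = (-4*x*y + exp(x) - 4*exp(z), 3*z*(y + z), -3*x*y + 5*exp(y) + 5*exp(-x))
-4*y + 3*z + exp(x)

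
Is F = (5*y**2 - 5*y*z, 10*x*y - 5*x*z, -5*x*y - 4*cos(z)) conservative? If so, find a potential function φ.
Yes, F is conservative. φ = 5*x*y**2 - 5*x*y*z - 4*sin(z)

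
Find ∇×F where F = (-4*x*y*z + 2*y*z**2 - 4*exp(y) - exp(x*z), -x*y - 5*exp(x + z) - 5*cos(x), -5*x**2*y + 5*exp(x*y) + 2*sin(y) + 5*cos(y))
(-5*x**2 + 5*x*exp(x*y) + 5*exp(x + z) - 5*sin(y) + 2*cos(y), 6*x*y - x*exp(x*z) + 4*y*z - 5*y*exp(x*y), 4*x*z - y - 2*z**2 + 4*exp(y) - 5*exp(x + z) + 5*sin(x))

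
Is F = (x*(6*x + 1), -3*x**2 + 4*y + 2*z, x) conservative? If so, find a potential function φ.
No, ∇×F = (-2, -1, -6*x) ≠ 0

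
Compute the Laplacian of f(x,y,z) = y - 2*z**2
-4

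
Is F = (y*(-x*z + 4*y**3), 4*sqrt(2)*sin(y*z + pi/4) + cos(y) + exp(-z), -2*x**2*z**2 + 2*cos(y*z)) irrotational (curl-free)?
No, ∇×F = (-4*sqrt(2)*y*cos(y*z + pi/4) - 2*z*sin(y*z) + exp(-z), x*(-y + 4*z**2), x*z - 16*y**3)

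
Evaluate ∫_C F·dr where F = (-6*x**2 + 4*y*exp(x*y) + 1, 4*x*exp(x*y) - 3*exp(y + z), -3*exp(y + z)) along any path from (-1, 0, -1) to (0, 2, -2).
-4 + 3*exp(-1)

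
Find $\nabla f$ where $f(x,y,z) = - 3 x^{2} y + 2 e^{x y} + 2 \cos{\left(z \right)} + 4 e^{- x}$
(-6*x*y + 2*y*exp(x*y) - 4*exp(-x), x*(-3*x + 2*exp(x*y)), -2*sin(z))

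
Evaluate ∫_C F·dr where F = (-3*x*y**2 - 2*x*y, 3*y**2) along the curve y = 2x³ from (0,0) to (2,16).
18432/5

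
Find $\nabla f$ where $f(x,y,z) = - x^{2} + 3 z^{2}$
(-2*x, 0, 6*z)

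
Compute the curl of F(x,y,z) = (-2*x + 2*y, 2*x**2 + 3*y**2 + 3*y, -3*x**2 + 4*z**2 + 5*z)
(0, 6*x, 4*x - 2)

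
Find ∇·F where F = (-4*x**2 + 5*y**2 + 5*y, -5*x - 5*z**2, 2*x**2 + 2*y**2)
-8*x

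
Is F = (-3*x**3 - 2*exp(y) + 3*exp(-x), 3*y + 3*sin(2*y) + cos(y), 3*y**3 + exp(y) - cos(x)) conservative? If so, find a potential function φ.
No, ∇×F = (9*y**2 + exp(y), -sin(x), 2*exp(y)) ≠ 0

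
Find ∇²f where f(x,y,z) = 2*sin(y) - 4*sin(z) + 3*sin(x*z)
-3*x**2*sin(x*z) - 3*z**2*sin(x*z) - 2*sin(y) + 4*sin(z)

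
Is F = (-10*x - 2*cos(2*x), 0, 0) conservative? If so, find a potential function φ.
Yes, F is conservative. φ = -5*x**2 - sin(2*x)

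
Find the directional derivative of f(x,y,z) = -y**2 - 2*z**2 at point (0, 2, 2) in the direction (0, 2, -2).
2*sqrt(2)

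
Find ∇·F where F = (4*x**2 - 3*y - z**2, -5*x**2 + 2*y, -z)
8*x + 1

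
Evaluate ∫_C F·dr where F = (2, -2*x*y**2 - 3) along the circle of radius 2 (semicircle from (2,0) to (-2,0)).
-4*pi - 8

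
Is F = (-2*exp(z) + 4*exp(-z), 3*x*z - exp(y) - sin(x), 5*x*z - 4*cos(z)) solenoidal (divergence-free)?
No, ∇·F = 5*x - exp(y) + 4*sin(z)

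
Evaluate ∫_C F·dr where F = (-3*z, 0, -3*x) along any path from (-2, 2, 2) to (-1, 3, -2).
-18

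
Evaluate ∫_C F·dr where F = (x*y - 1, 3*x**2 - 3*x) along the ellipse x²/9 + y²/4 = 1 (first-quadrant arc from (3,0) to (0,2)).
33 - 9*pi/2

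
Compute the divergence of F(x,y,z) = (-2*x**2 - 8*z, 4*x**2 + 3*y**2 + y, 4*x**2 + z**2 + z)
-4*x + 6*y + 2*z + 2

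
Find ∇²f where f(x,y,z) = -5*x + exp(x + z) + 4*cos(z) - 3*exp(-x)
2*exp(x + z) - 4*cos(z) - 3*exp(-x)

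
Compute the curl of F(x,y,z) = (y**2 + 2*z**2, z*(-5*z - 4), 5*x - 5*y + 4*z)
(10*z - 1, 4*z - 5, -2*y)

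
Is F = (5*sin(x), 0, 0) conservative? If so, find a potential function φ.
Yes, F is conservative. φ = -5*cos(x)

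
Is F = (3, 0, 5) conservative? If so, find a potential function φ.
Yes, F is conservative. φ = 3*x + 5*z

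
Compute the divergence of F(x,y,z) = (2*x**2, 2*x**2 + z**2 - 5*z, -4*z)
4*x - 4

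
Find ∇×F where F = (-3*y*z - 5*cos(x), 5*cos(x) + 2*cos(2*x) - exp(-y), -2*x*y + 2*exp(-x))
(-2*x, -y + 2*exp(-x), 3*z - 5*sin(x) - 4*sin(2*x))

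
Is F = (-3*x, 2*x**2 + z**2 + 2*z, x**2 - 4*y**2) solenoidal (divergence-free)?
No, ∇·F = -3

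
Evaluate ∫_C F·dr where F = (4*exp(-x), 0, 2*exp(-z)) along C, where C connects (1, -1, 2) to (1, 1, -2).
-4*sinh(2)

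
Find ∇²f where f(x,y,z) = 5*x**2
10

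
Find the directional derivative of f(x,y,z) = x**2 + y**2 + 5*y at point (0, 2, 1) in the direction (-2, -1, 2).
-3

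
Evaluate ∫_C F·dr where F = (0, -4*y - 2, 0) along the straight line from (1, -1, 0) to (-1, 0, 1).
0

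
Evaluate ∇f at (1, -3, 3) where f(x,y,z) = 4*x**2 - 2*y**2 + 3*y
(8, 15, 0)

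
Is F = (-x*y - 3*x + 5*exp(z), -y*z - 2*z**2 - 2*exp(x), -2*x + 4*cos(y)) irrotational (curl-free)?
No, ∇×F = (y + 4*z - 4*sin(y), 5*exp(z) + 2, x - 2*exp(x))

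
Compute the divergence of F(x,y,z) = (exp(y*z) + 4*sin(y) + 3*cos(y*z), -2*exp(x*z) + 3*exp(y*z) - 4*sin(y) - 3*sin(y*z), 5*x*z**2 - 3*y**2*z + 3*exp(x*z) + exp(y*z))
10*x*z + 3*x*exp(x*z) - 3*y**2 + y*exp(y*z) + 3*z*exp(y*z) - 3*z*cos(y*z) - 4*cos(y)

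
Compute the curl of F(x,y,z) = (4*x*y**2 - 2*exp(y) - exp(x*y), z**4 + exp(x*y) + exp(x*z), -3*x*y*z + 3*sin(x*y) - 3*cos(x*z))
(-3*x*z - x*exp(x*z) + 3*x*cos(x*y) - 4*z**3, 3*y*z - 3*y*cos(x*y) - 3*z*sin(x*z), -8*x*y + x*exp(x*y) + y*exp(x*y) + z*exp(x*z) + 2*exp(y))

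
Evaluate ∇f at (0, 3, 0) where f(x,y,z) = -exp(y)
(0, -exp(3), 0)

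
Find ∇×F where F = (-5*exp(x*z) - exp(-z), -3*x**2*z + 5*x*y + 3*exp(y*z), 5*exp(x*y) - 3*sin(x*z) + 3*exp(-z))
(3*x**2 + 5*x*exp(x*y) - 3*y*exp(y*z), -5*x*exp(x*z) - 5*y*exp(x*y) + 3*z*cos(x*z) + exp(-z), -6*x*z + 5*y)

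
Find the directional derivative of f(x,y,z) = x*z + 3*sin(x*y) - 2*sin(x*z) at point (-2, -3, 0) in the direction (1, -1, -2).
-sqrt(6)*(3*cos(6) + 4)/6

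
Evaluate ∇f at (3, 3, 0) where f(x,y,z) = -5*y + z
(0, -5, 1)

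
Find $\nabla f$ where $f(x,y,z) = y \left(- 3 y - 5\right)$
(0, -6*y - 5, 0)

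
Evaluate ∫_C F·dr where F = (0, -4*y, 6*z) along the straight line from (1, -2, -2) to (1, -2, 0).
-12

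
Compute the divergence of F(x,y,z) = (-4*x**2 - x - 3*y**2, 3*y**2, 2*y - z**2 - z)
-8*x + 6*y - 2*z - 2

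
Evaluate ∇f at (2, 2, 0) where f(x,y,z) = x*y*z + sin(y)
(0, cos(2), 4)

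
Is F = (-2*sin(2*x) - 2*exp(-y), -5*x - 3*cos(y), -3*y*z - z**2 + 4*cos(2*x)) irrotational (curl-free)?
No, ∇×F = (-3*z, 8*sin(2*x), -5 - 2*exp(-y))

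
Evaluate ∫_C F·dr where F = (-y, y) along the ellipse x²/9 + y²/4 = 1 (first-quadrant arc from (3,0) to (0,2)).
2 + 3*pi/2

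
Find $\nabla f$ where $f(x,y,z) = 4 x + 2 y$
(4, 2, 0)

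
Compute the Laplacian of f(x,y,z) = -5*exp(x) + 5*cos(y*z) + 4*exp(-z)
(-5*(y**2*cos(y*z) + z**2*cos(y*z) + exp(x))*exp(z) + 4)*exp(-z)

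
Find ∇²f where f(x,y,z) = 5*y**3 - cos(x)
30*y + cos(x)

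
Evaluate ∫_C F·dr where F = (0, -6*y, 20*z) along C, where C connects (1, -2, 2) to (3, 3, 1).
-45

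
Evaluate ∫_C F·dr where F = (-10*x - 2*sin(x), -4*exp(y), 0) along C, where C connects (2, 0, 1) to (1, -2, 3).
-4*exp(-2) - 2*cos(2) + 2*cos(1) + 19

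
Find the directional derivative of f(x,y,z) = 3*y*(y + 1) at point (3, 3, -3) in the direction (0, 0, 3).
0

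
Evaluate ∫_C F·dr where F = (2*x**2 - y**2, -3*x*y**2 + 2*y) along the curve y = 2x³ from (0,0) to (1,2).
-326/105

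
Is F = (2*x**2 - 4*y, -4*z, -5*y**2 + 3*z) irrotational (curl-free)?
No, ∇×F = (4 - 10*y, 0, 4)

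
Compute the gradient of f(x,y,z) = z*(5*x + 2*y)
(5*z, 2*z, 5*x + 2*y)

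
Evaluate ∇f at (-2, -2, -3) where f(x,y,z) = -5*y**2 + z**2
(0, 20, -6)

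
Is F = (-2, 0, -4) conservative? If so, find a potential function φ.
Yes, F is conservative. φ = -2*x - 4*z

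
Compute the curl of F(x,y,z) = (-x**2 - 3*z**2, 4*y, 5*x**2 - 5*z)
(0, -10*x - 6*z, 0)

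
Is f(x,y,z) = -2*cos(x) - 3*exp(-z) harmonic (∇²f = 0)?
No, ∇²f = 2*cos(x) - 3*exp(-z)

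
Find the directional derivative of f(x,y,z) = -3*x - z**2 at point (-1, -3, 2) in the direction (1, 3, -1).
sqrt(11)/11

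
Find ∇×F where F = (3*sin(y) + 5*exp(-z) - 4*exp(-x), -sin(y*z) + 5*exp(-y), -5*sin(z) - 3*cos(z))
(y*cos(y*z), -5*exp(-z), -3*cos(y))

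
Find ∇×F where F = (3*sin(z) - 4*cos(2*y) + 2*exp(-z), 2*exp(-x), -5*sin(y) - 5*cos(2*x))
(-5*cos(y), -10*sin(2*x) + 3*cos(z) - 2*exp(-z), -8*sin(2*y) - 2*exp(-x))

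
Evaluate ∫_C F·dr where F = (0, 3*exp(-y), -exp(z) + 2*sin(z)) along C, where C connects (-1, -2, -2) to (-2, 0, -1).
-3 - 2*cos(1) + 2*cos(2) - exp(-1) + exp(-2) + 3*exp(2)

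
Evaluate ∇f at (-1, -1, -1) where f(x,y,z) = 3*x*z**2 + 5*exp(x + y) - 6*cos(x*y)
(-6*sin(1) + 5*exp(-2) + 3, -6*sin(1) + 5*exp(-2), 6)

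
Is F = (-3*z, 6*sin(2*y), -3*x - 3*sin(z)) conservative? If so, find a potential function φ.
Yes, F is conservative. φ = -3*x*z - 3*cos(2*y) + 3*cos(z)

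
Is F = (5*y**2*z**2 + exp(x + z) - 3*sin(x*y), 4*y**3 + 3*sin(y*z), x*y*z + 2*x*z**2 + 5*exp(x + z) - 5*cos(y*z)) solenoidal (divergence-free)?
No, ∇·F = x*y + 4*x*z + 12*y**2 + 5*y*sin(y*z) - 3*y*cos(x*y) + 3*z*cos(y*z) + 6*exp(x + z)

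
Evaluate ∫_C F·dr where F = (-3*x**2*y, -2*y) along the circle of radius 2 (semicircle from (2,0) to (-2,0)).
6*pi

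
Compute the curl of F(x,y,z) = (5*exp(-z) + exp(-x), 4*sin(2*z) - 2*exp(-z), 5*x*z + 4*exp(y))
(4*exp(y) - 8*cos(2*z) - 2*exp(-z), -5*z - 5*exp(-z), 0)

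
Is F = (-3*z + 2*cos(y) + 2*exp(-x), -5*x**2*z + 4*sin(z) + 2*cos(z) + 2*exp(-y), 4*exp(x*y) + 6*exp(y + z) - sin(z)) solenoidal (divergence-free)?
No, ∇·F = 6*exp(y + z) - cos(z) - 2*exp(-y) - 2*exp(-x)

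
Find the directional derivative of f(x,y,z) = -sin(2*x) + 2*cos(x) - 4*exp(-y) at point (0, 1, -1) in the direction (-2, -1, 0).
-4*sqrt(5)*(1 - E)*exp(-1)/5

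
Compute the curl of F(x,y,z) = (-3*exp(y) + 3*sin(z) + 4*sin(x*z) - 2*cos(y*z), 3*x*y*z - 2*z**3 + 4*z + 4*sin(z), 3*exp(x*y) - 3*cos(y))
(-3*x*y + 3*x*exp(x*y) + 6*z**2 + 3*sin(y) - 4*cos(z) - 4, 4*x*cos(x*z) - 3*y*exp(x*y) + 2*y*sin(y*z) + 3*cos(z), 3*y*z - 2*z*sin(y*z) + 3*exp(y))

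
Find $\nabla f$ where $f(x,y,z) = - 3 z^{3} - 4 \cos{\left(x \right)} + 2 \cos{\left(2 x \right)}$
(4*sin(x) - 4*sin(2*x), 0, -9*z**2)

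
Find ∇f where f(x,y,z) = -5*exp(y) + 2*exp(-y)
(0, -5*exp(y) - 2*exp(-y), 0)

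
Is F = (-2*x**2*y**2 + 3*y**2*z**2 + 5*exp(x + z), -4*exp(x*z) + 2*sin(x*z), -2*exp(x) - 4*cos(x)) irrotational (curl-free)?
No, ∇×F = (2*x*(2*exp(x*z) - cos(x*z)), 6*y**2*z + 2*exp(x) + 5*exp(x + z) - 4*sin(x), 4*x**2*y - 6*y*z**2 - 4*z*exp(x*z) + 2*z*cos(x*z))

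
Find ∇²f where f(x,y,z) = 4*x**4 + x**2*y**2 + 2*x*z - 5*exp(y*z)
50*x**2 - 5*y**2*exp(y*z) + 2*y**2 - 5*z**2*exp(y*z)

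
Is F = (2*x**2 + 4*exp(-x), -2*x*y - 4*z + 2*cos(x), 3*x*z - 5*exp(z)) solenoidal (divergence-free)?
No, ∇·F = 5*x - 5*exp(z) - 4*exp(-x)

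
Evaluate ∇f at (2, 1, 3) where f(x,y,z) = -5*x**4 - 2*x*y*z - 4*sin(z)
(-166, -12, -4 - 4*cos(3))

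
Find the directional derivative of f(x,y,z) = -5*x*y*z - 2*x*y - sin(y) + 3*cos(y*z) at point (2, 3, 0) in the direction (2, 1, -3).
sqrt(14)*(74 - cos(3))/14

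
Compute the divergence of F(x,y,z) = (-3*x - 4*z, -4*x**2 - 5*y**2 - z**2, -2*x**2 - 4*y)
-10*y - 3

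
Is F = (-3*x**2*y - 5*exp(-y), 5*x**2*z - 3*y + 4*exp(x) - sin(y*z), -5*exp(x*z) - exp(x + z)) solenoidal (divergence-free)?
No, ∇·F = -6*x*y - 5*x*exp(x*z) - z*cos(y*z) - exp(x + z) - 3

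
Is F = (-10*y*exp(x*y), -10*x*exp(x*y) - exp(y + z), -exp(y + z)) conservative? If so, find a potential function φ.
Yes, F is conservative. φ = -10*exp(x*y) - exp(y + z)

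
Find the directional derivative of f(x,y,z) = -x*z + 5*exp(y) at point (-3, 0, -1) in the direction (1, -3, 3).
-5*sqrt(19)/19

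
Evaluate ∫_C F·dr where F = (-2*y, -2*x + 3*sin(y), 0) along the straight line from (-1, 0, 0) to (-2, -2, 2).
-5 - 3*cos(2)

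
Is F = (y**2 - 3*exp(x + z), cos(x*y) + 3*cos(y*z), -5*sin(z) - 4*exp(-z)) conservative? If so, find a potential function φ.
No, ∇×F = (3*y*sin(y*z), -3*exp(x + z), -y*(sin(x*y) + 2)) ≠ 0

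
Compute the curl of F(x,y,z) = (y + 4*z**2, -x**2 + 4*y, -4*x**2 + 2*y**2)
(4*y, 8*x + 8*z, -2*x - 1)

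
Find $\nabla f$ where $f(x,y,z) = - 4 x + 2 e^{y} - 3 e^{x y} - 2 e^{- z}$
(-3*y*exp(x*y) - 4, -3*x*exp(x*y) + 2*exp(y), 2*exp(-z))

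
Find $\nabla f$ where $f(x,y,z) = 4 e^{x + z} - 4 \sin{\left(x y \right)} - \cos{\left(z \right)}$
(-4*y*cos(x*y) + 4*exp(x + z), -4*x*cos(x*y), 4*exp(x + z) + sin(z))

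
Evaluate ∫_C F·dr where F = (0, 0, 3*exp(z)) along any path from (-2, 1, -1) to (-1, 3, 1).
6*sinh(1)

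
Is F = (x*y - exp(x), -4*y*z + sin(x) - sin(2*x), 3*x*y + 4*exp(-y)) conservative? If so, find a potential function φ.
No, ∇×F = (3*x + 4*y - 4*exp(-y), -3*y, -x + cos(x) - 2*cos(2*x)) ≠ 0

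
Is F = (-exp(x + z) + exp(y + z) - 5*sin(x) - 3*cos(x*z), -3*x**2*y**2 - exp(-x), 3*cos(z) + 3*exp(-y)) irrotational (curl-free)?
No, ∇×F = (-3*exp(-y), 3*x*sin(x*z) - exp(x + z) + exp(y + z), -6*x*y**2 - exp(y + z) + exp(-x))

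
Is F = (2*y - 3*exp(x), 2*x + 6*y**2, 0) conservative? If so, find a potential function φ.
Yes, F is conservative. φ = 2*x*y + 2*y**3 - 3*exp(x)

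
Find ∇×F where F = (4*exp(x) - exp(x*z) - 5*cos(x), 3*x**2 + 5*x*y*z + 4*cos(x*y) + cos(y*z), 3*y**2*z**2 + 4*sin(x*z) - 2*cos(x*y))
(-5*x*y + 2*x*sin(x*y) + 6*y*z**2 + y*sin(y*z), -x*exp(x*z) - 2*y*sin(x*y) - 4*z*cos(x*z), 6*x + 5*y*z - 4*y*sin(x*y))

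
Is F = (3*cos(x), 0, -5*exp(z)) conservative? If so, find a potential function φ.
Yes, F is conservative. φ = -5*exp(z) + 3*sin(x)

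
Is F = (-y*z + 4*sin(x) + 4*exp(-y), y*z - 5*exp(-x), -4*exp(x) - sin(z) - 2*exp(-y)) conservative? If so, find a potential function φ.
No, ∇×F = (-y + 2*exp(-y), -y + 4*exp(x), z + 4*exp(-y) + 5*exp(-x)) ≠ 0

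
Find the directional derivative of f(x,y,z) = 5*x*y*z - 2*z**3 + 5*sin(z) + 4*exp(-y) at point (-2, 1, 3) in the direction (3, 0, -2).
sqrt(13)*(173 - 10*cos(3))/13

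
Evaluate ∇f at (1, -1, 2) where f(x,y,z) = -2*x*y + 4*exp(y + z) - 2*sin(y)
(2, -2 - 2*cos(1) + 4*E, 4*E)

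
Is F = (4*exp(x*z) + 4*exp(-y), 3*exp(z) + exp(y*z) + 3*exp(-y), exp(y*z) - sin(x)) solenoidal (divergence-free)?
No, ∇·F = y*exp(y*z) + 4*z*exp(x*z) + z*exp(y*z) - 3*exp(-y)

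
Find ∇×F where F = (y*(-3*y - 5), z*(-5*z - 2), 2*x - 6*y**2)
(-12*y + 10*z + 2, -2, 6*y + 5)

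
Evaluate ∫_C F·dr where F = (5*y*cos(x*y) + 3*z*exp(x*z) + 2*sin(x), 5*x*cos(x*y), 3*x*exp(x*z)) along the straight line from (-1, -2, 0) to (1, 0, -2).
-5*sin(2) - 3 + 3*exp(-2)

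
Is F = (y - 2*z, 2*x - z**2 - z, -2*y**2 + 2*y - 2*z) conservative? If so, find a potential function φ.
No, ∇×F = (-4*y + 2*z + 3, -2, 1) ≠ 0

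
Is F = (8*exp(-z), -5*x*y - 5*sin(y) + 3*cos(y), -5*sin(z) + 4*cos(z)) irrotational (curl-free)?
No, ∇×F = (0, -8*exp(-z), -5*y)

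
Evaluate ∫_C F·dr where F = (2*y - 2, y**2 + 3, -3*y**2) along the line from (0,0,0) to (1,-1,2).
-25/3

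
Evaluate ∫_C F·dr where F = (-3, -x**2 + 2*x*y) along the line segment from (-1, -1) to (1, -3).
-4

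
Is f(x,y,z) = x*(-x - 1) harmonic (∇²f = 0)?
No, ∇²f = -2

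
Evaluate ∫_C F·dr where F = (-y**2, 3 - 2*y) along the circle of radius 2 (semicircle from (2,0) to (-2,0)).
32/3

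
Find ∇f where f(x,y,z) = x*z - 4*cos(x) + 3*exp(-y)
(z + 4*sin(x), -3*exp(-y), x)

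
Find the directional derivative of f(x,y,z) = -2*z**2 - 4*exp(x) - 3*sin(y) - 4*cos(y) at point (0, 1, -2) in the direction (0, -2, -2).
sqrt(2)*(-8 - 4*sin(1) + 3*cos(1))/2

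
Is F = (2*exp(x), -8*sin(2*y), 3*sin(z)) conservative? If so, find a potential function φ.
Yes, F is conservative. φ = 2*exp(x) + 4*cos(2*y) - 3*cos(z)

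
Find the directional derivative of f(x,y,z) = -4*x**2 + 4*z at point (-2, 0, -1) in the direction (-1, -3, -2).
-12*sqrt(14)/7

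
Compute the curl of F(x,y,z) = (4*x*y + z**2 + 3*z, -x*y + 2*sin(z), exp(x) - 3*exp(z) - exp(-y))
(-2*cos(z) + exp(-y), 2*z - exp(x) + 3, -4*x - y)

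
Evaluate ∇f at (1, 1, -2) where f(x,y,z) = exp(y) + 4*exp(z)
(0, E, 4*exp(-2))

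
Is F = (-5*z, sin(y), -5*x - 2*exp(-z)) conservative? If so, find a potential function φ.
Yes, F is conservative. φ = -5*x*z - cos(y) + 2*exp(-z)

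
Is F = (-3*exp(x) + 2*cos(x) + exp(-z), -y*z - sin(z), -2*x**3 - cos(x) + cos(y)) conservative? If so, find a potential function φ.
No, ∇×F = (y - sin(y) + cos(z), 6*x**2 - sin(x) - exp(-z), 0) ≠ 0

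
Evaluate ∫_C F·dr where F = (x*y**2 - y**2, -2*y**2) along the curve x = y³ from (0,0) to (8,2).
1072/15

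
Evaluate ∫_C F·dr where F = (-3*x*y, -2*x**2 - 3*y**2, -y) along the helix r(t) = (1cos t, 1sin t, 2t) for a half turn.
-4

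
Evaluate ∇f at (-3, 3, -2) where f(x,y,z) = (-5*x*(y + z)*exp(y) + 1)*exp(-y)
(-5, 15 - exp(-3), 15)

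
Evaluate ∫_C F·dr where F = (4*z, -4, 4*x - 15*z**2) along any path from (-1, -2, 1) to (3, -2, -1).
2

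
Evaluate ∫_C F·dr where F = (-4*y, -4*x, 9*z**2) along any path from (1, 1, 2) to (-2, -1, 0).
-28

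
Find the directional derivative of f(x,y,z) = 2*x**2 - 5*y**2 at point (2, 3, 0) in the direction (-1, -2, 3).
26*sqrt(14)/7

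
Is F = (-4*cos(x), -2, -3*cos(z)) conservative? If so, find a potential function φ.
Yes, F is conservative. φ = -2*y - 4*sin(x) - 3*sin(z)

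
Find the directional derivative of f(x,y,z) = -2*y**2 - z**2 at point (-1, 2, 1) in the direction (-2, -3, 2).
20*sqrt(17)/17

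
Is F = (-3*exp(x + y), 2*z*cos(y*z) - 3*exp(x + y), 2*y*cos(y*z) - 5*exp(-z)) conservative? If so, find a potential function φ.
Yes, F is conservative. φ = -3*exp(x + y) + 2*sin(y*z) + 5*exp(-z)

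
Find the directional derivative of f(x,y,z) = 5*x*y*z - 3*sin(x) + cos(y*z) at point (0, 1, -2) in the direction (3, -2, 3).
sqrt(22)*(-39 + 7*sin(2))/22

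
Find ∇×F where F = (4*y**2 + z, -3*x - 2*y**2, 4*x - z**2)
(0, -3, -8*y - 3)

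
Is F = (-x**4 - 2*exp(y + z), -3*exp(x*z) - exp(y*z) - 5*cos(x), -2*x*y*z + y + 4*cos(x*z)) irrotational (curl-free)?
No, ∇×F = (-2*x*z + 3*x*exp(x*z) + y*exp(y*z) + 1, 2*y*z + 4*z*sin(x*z) - 2*exp(y + z), -3*z*exp(x*z) + 2*exp(y + z) + 5*sin(x))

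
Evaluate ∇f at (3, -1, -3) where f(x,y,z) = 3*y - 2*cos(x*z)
(6*sin(9), 3, -6*sin(9))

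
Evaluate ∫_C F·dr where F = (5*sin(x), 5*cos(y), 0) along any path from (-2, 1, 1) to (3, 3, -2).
-5*sin(1) + 5*cos(2) - 5*sqrt(2)*cos(pi/4 + 3)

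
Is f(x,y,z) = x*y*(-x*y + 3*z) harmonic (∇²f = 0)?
No, ∇²f = -2*x**2 - 2*y**2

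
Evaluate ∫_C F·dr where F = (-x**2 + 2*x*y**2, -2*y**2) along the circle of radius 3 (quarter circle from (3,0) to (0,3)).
-99/2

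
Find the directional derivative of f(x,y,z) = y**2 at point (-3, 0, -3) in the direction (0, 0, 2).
0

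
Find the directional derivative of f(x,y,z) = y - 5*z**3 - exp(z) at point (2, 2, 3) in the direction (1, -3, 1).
sqrt(11)*(-138 - exp(3))/11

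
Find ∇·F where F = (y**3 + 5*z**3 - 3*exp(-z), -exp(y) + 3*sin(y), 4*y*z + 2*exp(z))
4*y - exp(y) + 2*exp(z) + 3*cos(y)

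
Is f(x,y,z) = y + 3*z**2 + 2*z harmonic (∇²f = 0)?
No, ∇²f = 6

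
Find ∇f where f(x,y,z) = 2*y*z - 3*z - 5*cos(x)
(5*sin(x), 2*z, 2*y - 3)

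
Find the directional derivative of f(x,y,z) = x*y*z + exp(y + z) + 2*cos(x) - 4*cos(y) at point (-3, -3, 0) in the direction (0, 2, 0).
-4*sin(3) + exp(-3)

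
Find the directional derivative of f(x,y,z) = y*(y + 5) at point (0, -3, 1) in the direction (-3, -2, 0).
2*sqrt(13)/13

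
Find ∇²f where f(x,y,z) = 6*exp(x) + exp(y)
6*exp(x) + exp(y)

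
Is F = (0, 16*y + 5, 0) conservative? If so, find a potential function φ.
Yes, F is conservative. φ = y*(8*y + 5)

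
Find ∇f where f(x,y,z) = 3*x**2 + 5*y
(6*x, 5, 0)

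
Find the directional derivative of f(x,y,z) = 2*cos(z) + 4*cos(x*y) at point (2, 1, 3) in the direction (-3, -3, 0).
6*sqrt(2)*sin(2)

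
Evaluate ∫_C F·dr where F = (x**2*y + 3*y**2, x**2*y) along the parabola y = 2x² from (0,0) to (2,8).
2624/15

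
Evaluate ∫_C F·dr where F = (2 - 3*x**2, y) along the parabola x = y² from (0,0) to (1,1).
3/2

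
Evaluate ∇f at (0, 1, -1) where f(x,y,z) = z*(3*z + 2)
(0, 0, -4)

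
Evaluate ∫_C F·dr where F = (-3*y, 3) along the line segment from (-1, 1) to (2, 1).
-9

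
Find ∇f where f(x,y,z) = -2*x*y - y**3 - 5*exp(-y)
(-2*y, -2*x - 3*y**2 + 5*exp(-y), 0)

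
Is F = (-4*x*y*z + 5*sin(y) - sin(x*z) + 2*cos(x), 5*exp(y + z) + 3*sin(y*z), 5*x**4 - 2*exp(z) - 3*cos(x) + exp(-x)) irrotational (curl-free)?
No, ∇×F = (-3*y*cos(y*z) - 5*exp(y + z), -20*x**3 - 4*x*y - x*cos(x*z) - 3*sin(x) + exp(-x), 4*x*z - 5*cos(y))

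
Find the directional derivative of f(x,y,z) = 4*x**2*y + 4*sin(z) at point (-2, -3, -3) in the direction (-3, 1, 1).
4*sqrt(11)*(-32 + cos(3))/11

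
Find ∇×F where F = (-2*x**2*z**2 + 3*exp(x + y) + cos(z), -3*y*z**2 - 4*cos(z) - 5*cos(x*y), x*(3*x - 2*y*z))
(-2*x*z + 6*y*z - 4*sin(z), -4*x**2*z - 6*x + 2*y*z - sin(z), 5*y*sin(x*y) - 3*exp(x + y))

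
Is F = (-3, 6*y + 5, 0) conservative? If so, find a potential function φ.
Yes, F is conservative. φ = -3*x + 3*y**2 + 5*y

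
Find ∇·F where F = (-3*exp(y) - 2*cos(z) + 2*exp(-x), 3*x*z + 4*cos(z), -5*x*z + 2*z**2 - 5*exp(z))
-5*x + 4*z - 5*exp(z) - 2*exp(-x)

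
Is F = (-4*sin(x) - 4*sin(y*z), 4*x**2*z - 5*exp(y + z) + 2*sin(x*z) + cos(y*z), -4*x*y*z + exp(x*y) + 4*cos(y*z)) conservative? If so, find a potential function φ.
No, ∇×F = (-4*x**2 - 4*x*z + x*exp(x*y) - 2*x*cos(x*z) + y*sin(y*z) - 4*z*sin(y*z) + 5*exp(y + z), y*(4*z - exp(x*y) - 4*cos(y*z)), 2*z*(4*x + cos(x*z) + 2*cos(y*z))) ≠ 0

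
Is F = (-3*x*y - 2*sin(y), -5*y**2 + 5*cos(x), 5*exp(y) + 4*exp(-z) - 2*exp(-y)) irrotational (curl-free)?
No, ∇×F = (5*exp(y) + 2*exp(-y), 0, 3*x - 5*sin(x) + 2*cos(y))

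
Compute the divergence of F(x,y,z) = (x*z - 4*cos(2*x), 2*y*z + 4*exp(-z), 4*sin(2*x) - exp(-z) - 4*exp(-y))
3*z + 8*sin(2*x) + exp(-z)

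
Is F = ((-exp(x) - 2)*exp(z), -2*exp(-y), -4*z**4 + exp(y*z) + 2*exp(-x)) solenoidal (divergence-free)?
No, ∇·F = y*exp(y*z) - 16*z**3 - exp(x + z) + 2*exp(-y)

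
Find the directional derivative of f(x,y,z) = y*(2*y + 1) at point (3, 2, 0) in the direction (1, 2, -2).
6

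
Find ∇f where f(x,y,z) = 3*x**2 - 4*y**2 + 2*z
(6*x, -8*y, 2)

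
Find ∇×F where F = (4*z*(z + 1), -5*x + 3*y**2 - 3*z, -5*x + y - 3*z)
(4, 8*z + 9, -5)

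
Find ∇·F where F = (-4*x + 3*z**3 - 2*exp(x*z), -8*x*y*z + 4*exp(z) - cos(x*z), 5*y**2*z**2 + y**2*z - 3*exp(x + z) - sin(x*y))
-8*x*z + 10*y**2*z + y**2 - 2*z*exp(x*z) - 3*exp(x + z) - 4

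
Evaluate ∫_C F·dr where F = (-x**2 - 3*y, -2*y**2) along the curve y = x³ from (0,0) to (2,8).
-356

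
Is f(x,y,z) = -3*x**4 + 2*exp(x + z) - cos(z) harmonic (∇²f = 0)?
No, ∇²f = -36*x**2 + 4*exp(x + z) + cos(z)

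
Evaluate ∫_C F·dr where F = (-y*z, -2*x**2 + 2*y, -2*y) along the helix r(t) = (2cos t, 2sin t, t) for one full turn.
4*pi**2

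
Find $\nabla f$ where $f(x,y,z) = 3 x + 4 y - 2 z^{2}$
(3, 4, -4*z)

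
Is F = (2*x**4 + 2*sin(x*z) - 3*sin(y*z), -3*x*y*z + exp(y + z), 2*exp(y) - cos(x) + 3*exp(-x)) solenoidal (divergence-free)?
No, ∇·F = 8*x**3 - 3*x*z + 2*z*cos(x*z) + exp(y + z)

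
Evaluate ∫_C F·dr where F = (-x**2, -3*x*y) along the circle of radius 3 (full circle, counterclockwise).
0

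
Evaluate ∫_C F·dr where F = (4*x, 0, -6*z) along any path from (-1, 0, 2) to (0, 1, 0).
10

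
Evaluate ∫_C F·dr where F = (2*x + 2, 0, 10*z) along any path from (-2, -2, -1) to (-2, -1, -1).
0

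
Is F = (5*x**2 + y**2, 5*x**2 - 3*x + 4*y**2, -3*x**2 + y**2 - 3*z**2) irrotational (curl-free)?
No, ∇×F = (2*y, 6*x, 10*x - 2*y - 3)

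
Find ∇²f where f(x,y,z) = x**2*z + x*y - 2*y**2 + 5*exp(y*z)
5*y**2*exp(y*z) + 5*z**2*exp(y*z) + 2*z - 4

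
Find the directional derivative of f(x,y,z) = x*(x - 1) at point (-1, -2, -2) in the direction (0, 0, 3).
0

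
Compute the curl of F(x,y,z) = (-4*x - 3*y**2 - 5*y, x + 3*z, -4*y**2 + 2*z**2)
(-8*y - 3, 0, 6*y + 6)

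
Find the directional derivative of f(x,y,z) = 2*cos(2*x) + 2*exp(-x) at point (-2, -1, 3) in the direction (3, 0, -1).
3*sqrt(10)*(-exp(2) + 2*sin(4))/5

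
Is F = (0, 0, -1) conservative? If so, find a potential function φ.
Yes, F is conservative. φ = -z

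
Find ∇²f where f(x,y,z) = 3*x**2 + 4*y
6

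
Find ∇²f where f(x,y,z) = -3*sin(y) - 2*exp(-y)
3*sin(y) - 2*exp(-y)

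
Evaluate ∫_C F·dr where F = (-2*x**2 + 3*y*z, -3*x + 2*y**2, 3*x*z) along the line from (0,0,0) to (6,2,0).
-470/3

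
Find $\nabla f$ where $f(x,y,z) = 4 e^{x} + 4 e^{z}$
(4*exp(x), 0, 4*exp(z))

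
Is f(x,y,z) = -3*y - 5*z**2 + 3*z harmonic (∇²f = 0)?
No, ∇²f = -10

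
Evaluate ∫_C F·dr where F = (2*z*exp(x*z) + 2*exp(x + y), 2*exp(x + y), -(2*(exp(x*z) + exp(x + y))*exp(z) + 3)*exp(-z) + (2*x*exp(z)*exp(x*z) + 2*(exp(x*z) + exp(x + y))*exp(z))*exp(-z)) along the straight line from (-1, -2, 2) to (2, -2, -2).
-5*exp(-2) - 2*exp(-3) + 2*exp(-4) + 2 + 3*exp(2)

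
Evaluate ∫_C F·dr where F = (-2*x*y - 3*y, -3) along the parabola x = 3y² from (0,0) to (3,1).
-81/5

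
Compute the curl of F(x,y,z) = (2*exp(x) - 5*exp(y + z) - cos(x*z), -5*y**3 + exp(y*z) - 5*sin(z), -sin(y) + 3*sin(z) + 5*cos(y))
(-y*exp(y*z) - 5*sin(y) - cos(y) + 5*cos(z), x*sin(x*z) - 5*exp(y + z), 5*exp(y + z))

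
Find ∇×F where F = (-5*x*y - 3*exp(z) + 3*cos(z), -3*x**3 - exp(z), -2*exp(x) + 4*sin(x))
(exp(z), 2*exp(x) - 3*exp(z) - 3*sin(z) - 4*cos(x), x*(5 - 9*x))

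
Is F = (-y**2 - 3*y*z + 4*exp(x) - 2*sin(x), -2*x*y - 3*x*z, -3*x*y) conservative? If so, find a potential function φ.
Yes, F is conservative. φ = -x*y**2 - 3*x*y*z + 4*exp(x) + 2*cos(x)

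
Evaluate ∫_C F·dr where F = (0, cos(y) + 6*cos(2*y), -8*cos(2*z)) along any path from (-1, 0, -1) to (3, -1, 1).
-11*sin(2) - sin(1)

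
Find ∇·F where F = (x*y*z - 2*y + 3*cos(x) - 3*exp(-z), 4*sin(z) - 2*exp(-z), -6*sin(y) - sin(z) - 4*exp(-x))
y*z - 3*sin(x) - cos(z)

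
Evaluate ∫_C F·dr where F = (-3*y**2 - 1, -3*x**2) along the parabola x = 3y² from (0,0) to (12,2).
-1284/5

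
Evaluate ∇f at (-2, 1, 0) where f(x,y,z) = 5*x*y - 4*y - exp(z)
(5, -14, -1)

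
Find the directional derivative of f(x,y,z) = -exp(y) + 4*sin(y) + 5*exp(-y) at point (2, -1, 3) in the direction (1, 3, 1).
3*sqrt(11)*(-5*exp(2) - 1 + 4*E*cos(1))*exp(-1)/11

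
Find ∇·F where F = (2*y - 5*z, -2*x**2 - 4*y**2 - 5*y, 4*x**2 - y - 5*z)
-8*y - 10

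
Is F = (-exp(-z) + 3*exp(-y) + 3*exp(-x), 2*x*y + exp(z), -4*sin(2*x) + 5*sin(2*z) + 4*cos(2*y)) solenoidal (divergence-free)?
No, ∇·F = 2*x + 10*cos(2*z) - 3*exp(-x)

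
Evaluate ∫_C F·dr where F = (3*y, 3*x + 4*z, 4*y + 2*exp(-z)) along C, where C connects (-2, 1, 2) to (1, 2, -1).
-2*E - 4 + 2*exp(-2)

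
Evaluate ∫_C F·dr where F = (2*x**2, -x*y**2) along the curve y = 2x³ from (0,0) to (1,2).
-26/15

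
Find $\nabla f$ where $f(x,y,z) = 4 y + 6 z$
(0, 4, 6)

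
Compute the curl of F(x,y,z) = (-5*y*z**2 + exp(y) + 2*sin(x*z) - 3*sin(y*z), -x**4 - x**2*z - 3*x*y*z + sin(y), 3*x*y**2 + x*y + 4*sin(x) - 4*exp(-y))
(x**2 + 9*x*y + x + 4*exp(-y), 2*x*cos(x*z) - 3*y**2 - 10*y*z - 3*y*cos(y*z) - y - 4*cos(x), -4*x**3 - 2*x*z - 3*y*z + 5*z**2 + 3*z*cos(y*z) - exp(y))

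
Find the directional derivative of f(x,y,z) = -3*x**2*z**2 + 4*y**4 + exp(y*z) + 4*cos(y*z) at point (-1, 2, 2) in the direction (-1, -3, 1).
4*sqrt(11)*(-105 - exp(4) + 4*sin(4))/11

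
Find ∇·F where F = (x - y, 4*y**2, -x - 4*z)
8*y - 3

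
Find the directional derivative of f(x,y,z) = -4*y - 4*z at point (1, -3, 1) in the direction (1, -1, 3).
-8*sqrt(11)/11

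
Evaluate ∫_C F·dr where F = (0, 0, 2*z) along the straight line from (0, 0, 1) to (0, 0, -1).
0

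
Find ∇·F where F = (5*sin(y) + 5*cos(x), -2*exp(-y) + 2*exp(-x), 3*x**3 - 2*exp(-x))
-5*sin(x) + 2*exp(-y)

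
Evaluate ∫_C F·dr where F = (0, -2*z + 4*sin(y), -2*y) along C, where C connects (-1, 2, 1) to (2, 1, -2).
-4*cos(1) + 4*cos(2) + 8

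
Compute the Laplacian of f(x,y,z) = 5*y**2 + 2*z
10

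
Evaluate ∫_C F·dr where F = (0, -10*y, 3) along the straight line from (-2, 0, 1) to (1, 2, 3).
-14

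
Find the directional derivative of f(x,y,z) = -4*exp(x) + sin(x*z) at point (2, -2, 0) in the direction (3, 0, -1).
sqrt(10)*(-6*exp(2) - 1)/5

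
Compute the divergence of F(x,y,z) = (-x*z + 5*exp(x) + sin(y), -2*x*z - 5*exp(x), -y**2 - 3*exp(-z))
-z + 5*exp(x) + 3*exp(-z)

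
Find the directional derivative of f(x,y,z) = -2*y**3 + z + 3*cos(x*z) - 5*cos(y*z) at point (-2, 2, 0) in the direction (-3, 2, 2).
-46*sqrt(17)/17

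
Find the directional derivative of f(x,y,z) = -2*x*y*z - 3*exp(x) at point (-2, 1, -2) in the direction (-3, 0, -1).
sqrt(10)*(9 - 16*exp(2))*exp(-2)/10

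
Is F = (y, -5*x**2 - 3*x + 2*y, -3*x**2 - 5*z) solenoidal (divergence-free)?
No, ∇·F = -3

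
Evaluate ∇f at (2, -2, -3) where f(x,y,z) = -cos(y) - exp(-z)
(0, -sin(2), exp(3))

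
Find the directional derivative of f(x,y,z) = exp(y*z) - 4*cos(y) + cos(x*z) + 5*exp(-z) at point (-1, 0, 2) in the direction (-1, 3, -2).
sqrt(14)*(5 + 3*exp(2))*exp(-2)/7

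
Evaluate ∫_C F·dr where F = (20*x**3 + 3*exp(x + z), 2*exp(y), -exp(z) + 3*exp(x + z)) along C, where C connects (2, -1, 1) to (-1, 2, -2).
-75 - 6*sinh(3) - cosh(1) + 3*sinh(1) + cosh(2) + 3*sinh(2)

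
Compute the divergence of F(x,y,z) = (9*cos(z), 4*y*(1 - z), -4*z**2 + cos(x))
4 - 12*z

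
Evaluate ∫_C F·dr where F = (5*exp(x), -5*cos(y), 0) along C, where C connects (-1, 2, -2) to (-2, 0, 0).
-5*exp(-1) + 5*exp(-2) + 5*sin(2)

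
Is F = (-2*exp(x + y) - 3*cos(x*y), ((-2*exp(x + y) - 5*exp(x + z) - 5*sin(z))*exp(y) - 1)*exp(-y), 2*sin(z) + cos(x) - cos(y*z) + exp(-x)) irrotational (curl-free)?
No, ∇×F = (z*sin(y*z) + 5*exp(x + z) + 5*cos(z), sin(x) + exp(-x), -3*x*sin(x*y) - 5*exp(x + z))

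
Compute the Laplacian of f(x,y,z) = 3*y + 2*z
0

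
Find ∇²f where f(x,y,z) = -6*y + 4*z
0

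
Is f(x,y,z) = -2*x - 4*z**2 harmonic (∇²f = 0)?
No, ∇²f = -8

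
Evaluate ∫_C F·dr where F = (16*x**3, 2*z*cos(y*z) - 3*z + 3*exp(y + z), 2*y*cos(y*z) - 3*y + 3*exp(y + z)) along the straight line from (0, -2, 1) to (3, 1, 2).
-3*exp(-1) + 4*sin(2) + 3*exp(3) + 312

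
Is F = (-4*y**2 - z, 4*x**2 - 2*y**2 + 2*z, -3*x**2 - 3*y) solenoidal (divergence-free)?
No, ∇·F = -4*y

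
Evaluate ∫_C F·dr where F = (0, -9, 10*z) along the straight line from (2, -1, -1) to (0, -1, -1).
0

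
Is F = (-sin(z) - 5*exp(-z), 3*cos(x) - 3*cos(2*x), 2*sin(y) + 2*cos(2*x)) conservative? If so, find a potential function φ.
No, ∇×F = (2*cos(y), 4*sin(2*x) - cos(z) + 5*exp(-z), 3*(4*cos(x) - 1)*sin(x)) ≠ 0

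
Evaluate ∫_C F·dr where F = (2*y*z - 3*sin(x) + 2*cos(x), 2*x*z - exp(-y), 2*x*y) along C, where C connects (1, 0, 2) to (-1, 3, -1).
-4*sin(1) + exp(-3) + 5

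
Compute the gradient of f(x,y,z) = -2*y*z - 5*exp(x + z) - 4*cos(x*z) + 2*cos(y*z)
(4*z*sin(x*z) - 5*exp(x + z), -2*z*(sin(y*z) + 1), 4*x*sin(x*z) - 2*y*sin(y*z) - 2*y - 5*exp(x + z))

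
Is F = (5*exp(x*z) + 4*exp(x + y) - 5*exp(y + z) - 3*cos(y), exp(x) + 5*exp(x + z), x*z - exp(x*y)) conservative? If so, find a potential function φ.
No, ∇×F = (-x*exp(x*y) - 5*exp(x + z), 5*x*exp(x*z) + y*exp(x*y) - z - 5*exp(y + z), exp(x) - 4*exp(x + y) + 5*exp(x + z) + 5*exp(y + z) - 3*sin(y)) ≠ 0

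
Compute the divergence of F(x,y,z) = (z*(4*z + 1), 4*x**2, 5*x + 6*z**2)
12*z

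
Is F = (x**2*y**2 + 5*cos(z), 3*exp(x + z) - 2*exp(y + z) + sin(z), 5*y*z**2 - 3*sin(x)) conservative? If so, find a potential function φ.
No, ∇×F = (5*z**2 - 3*exp(x + z) + 2*exp(y + z) - cos(z), -5*sin(z) + 3*cos(x), -2*x**2*y + 3*exp(x + z)) ≠ 0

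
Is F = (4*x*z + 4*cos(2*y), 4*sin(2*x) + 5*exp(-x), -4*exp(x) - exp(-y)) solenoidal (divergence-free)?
No, ∇·F = 4*z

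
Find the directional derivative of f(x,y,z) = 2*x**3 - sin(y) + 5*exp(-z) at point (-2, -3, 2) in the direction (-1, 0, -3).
3*sqrt(10)*(5 - 8*exp(2))*exp(-2)/10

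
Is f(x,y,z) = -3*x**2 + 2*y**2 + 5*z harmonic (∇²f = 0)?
No, ∇²f = -2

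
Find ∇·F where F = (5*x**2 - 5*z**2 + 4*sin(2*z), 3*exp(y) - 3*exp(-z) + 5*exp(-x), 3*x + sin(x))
10*x + 3*exp(y)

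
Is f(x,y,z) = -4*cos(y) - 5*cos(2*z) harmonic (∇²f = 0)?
No, ∇²f = 4*cos(y) + 20*cos(2*z)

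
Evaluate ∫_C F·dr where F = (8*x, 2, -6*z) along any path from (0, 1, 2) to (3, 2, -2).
38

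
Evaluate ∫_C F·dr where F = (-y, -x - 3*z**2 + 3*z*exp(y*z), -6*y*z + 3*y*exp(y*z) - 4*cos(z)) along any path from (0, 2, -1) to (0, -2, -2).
-4*sin(1) - 3*exp(-2) + 4*sin(2) + 30 + 3*exp(4)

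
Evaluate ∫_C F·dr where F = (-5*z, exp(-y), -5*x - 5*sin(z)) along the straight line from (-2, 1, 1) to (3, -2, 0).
-exp(2) - 5 - 5*cos(1) + exp(-1)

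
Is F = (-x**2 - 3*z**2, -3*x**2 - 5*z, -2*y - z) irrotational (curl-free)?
No, ∇×F = (3, -6*z, -6*x)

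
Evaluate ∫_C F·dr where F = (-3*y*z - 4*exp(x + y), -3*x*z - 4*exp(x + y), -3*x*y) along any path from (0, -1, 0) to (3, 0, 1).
4*(1 - exp(4))*exp(-1)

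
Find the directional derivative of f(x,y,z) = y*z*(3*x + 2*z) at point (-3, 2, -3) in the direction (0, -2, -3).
36*sqrt(13)/13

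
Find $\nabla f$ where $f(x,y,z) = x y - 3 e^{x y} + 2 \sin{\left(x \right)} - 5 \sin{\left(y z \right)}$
(-3*y*exp(x*y) + y + 2*cos(x), -3*x*exp(x*y) + x - 5*z*cos(y*z), -5*y*cos(y*z))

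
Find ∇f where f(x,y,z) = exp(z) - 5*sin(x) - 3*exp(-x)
(-5*cos(x) + 3*exp(-x), 0, exp(z))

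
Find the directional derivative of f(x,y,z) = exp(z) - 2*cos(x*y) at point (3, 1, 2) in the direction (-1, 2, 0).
2*sqrt(5)*sin(3)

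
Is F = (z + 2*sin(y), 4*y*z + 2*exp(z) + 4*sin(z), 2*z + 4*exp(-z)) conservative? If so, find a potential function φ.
No, ∇×F = (-4*y - 2*exp(z) - 4*cos(z), 1, -2*cos(y)) ≠ 0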